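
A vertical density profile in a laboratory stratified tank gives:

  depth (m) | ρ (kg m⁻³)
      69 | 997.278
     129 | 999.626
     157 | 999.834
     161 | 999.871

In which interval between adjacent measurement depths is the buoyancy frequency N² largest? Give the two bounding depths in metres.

Compute the density gradient over each adjacent pair:
  69–129 m: Δρ/Δz = 2.348/60 = 0.039 kg m⁻⁴
  129–157 m: Δρ/Δz = 0.208/28 = 7.4 × 10⁻³ kg m⁻⁴
  157–161 m: Δρ/Δz = 0.037/4 = 9.2 × 10⁻³ kg m⁻⁴
The largest gradient is in the 69–129 m interval — the pycnocline.

69–129 m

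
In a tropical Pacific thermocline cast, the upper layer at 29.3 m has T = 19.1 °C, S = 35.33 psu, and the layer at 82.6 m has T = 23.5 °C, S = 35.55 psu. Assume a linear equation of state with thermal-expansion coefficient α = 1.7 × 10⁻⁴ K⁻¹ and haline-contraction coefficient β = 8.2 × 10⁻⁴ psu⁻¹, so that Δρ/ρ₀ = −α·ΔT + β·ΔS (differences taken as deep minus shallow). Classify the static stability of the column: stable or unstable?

ΔT = 23.5 − 19.1 = +4.4 K and ΔS = 35.55 − 35.33 = +0.22 psu (deep − shallow).
−αΔT = -7.48 × 10⁻⁴; βΔS = 1.804 × 10⁻⁴; sum Δρ/ρ₀ = -5.676 × 10⁻⁴.
Δρ/ρ₀ < 0, so Δρ < 0: deeper water is lighter → statically unstable; the column would overturn.

unstable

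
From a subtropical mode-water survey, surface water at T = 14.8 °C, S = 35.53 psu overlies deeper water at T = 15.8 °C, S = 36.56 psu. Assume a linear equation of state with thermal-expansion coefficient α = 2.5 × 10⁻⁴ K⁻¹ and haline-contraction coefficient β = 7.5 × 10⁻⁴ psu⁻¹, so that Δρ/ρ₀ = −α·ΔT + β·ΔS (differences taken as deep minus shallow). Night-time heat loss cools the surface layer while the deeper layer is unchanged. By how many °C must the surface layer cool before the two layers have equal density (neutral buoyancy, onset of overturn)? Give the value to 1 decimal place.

Neutral buoyancy requires Δρ = 0, i.e. −α(T_deep − T_surf′) + β(S_deep − S_surf) = 0.
T_surf′ = T_deep − (β/α)·ΔS = 15.8 − (7.5 × 10⁻⁴/2.5 × 10⁻⁴)·(+1.03) = 12.710 °C.
Cooling required: 14.8 − (12.710) = 2.090 °C.

2.1 °C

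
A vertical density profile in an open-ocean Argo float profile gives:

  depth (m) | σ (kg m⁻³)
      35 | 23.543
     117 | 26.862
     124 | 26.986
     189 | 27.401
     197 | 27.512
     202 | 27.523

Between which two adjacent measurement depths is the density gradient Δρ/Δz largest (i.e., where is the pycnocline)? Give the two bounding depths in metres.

Compute the density gradient over each adjacent pair:
  35–117 m: Δρ/Δz = 3.319/82 = 0.040 kg m⁻⁴
  117–124 m: Δρ/Δz = 0.124/7 = 0.018 kg m⁻⁴
  124–189 m: Δρ/Δz = 0.415/65 = 6.4 × 10⁻³ kg m⁻⁴
  189–197 m: Δρ/Δz = 0.111/8 = 0.014 kg m⁻⁴
  197–202 m: Δρ/Δz = 0.011/5 = 2.2 × 10⁻³ kg m⁻⁴
The largest gradient is in the 35–117 m interval — the pycnocline.

35–117 m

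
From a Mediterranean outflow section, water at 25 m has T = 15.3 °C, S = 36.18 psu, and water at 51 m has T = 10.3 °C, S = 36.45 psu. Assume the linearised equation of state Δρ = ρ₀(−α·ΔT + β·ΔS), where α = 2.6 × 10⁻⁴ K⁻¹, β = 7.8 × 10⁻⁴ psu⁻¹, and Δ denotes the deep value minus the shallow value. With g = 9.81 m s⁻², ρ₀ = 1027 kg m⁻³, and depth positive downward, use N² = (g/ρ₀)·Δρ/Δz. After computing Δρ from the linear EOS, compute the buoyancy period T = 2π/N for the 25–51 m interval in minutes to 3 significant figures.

ΔT = -5.0 K, ΔS = +0.27 psu (deep − shallow).
Δρ/ρ₀ = −αΔT + βΔS = 1.30 × 10⁻³ + 2.106 × 10⁻⁴ = 1.5106 × 10⁻³, so Δρ ≈ 1.551 kg m⁻³.
N² = (g/ρ₀)·Δρ/Δz = g·(Δρ/ρ₀)/Δz = 9.81 × 1.5106 × 10⁻³ / 26 = 5.6996 × 10⁻⁴ s⁻².
N = √(5.6996 × 10⁻⁴) = 0.023874 rad s⁻¹ → T = 2π/N = 263.18 s = 4.3863 min ≈ 4.39 min.

4.39 min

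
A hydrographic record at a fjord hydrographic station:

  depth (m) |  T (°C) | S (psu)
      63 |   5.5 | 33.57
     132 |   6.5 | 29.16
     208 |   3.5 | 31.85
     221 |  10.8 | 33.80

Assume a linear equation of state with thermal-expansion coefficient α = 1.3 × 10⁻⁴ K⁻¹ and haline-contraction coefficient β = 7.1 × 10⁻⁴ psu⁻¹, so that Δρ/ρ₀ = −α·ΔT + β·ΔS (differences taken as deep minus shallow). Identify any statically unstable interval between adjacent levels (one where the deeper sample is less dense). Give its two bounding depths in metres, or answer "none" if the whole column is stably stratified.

63–132 m

Evaluate Δρ/ρ₀ = −αΔT + βΔS across each adjacent pair:
  63–132 m: −αΔT+βΔS = −(1.3 × 10⁻⁴)(+1.0)+(7.1 × 10⁻⁴)(-4.41) = -3.3 × 10⁻³ → UNSTABLE
  132–208 m: −αΔT+βΔS = −(1.3 × 10⁻⁴)(-3.0)+(7.1 × 10⁻⁴)(+2.69) = 2.3 × 10⁻³ → stable
  208–221 m: −αΔT+βΔS = −(1.3 × 10⁻⁴)(+7.3)+(7.1 × 10⁻⁴)(+1.95) = 4.4 × 10⁻⁴ → stable
The 63–132 m interval has Δρ < 0: lighter water underlies denser water.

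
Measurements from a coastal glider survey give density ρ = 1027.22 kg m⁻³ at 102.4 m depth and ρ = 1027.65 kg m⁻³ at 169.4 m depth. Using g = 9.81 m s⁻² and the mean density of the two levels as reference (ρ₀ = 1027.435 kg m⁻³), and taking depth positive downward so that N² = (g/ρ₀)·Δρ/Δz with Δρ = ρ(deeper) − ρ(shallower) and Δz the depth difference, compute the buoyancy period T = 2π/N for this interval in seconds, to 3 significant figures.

Δρ = 1027.65 − 1027.22 = 0.43 kg m⁻³ over Δz = 169.4 − 102.4 = 67 m.
N² = (9.81/1027.435) × (0.43/67) = 6.1279 × 10⁻⁵ s⁻².
N = √(6.1279 × 10⁻⁵) = 7.8281 × 10⁻³ rad s⁻¹, so T = 2π/N = 802.64 s ≈ 803 s.

803 s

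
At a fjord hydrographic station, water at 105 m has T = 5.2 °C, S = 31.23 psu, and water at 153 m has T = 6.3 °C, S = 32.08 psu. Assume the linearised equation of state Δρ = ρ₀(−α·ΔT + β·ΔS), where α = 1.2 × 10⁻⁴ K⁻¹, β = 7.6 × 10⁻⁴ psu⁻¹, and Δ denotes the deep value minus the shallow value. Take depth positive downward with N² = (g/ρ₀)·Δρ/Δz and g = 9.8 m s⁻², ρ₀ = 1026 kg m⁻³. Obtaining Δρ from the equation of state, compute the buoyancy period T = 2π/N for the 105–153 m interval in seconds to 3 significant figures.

613 s

ΔT = +1.1 K, ΔS = +0.85 psu (deep − shallow).
Δρ/ρ₀ = −αΔT + βΔS = -1.32 × 10⁻⁴ + 6.46 × 10⁻⁴ = 5.14 × 10⁻⁴, so Δρ ≈ 0.5274 kg m⁻³.
N² = (g/ρ₀)·Δρ/Δz = g·(Δρ/ρ₀)/Δz = 9.8 × 5.14 × 10⁻⁴ / 48 = 1.0494 × 10⁻⁴ s⁻².
N = √(1.0494 × 10⁻⁴) = 0.010244 rad s⁻¹ → T = 2π/N = 613.35 s ≈ 613 s.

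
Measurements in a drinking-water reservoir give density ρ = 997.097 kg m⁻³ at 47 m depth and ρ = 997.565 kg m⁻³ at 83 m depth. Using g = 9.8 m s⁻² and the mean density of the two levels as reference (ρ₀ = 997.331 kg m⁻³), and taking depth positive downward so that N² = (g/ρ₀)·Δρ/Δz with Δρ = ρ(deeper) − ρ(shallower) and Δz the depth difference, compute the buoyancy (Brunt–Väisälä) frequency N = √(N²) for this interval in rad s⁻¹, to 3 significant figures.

0.0113 rad s⁻¹

Δρ = 997.565 − 997.097 = 0.468 kg m⁻³ over Δz = 83 − 47 = 36 m.
N² = (9.8/997.331) × (0.468/36) = 1.2774 × 10⁻⁴ s⁻².
N = √(1.2774 × 10⁻⁴) = 0.011302 rad s⁻¹ ≈ 0.0113 rad s⁻¹.
Since Δρ > 0 the layer is stably stratified.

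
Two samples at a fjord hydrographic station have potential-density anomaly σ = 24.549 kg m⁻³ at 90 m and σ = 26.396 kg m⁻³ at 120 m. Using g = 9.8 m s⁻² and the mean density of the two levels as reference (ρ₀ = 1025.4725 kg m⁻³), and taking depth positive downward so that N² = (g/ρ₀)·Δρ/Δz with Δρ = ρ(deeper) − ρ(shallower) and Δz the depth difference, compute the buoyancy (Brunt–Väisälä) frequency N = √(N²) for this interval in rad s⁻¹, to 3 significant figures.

0.0243 rad s⁻¹

Δρ = 1026.396 − 1024.549 = 1.847 kg m⁻³ over Δz = 120 − 90 = 30 m.
N² = (9.8/1025.4725) × (1.847/30) = 5.8837 × 10⁻⁴ s⁻².
N = √(5.8837 × 10⁻⁴) = 0.024256 rad s⁻¹ ≈ 0.0243 rad s⁻¹.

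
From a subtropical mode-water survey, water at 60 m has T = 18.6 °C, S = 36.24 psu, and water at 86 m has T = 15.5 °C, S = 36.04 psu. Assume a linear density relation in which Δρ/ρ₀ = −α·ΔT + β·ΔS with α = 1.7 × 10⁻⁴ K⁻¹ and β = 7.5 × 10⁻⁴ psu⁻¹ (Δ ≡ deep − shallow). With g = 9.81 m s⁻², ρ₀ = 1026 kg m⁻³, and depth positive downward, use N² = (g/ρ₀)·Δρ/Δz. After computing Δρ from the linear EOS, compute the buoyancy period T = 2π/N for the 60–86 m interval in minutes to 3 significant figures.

ΔT = -3.1 K, ΔS = -0.20 psu (deep − shallow).
Δρ/ρ₀ = −αΔT + βΔS = 5.27 × 10⁻⁴ − 1.50 × 10⁻⁴ = 3.77 × 10⁻⁴, so Δρ ≈ 0.3868 kg m⁻³.
N² = (g/ρ₀)·Δρ/Δz = g·(Δρ/ρ₀)/Δz = 9.81 × 3.77 × 10⁻⁴ / 26 = 1.4225 × 10⁻⁴ s⁻².
N = √(1.4225 × 10⁻⁴) = 0.011927 rad s⁻¹ → T = 2π/N = 526.80 s = 8.7800 min ≈ 8.78 min.

8.78 min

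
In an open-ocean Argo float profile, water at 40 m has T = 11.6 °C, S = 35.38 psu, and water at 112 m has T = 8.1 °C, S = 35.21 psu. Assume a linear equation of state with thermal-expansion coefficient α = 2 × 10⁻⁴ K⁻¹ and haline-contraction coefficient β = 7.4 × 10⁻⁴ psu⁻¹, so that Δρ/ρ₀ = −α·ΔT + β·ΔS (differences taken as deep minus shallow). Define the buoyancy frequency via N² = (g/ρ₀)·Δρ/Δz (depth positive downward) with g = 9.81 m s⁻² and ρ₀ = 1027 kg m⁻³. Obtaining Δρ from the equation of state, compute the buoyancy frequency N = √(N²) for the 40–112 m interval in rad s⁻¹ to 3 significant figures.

8.85 × 10⁻³ rad s⁻¹

ΔT = -3.5 K, ΔS = -0.17 psu (deep − shallow).
Δρ/ρ₀ = −αΔT + βΔS = 7.00 × 10⁻⁴ − 1.258 × 10⁻⁴ = 5.742 × 10⁻⁴, so Δρ ≈ 0.5897 kg m⁻³.
N² = (g/ρ₀)·Δρ/Δz = g·(Δρ/ρ₀)/Δz = 9.81 × 5.742 × 10⁻⁴ / 72 = 7.8235 × 10⁻⁵ s⁻².
N = √(7.8235 × 10⁻⁵) = 8.8451 × 10⁻³ rad s⁻¹ ≈ 8.85 × 10⁻³ rad s⁻¹.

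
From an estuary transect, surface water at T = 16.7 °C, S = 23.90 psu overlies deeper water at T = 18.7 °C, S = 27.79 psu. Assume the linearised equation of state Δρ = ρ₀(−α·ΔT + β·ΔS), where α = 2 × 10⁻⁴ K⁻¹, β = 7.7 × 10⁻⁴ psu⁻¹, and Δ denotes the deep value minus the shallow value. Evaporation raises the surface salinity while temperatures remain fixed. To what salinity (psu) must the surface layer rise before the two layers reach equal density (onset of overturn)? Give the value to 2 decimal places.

27.27 psu

Neutral buoyancy requires −α(T_deep − T_surf) + β(S_deep − S_surf′) = 0.
S_surf′ = S_deep − (α/β)·ΔT = 27.79 − (2 × 10⁻⁴/7.7 × 10⁻⁴)·(+2.0) = 27.2705 psu.
Increase required: 27.2705 − 23.90 = 3.3705 psu.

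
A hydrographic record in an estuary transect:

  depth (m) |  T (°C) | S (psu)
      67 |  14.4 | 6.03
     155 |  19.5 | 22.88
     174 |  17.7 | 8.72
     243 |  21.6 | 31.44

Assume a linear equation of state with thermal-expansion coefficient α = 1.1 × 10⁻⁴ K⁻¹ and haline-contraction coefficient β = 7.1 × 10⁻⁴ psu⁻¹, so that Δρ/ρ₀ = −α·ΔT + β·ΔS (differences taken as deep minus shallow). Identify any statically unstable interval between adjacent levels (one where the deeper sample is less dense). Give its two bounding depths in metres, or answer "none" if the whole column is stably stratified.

Evaluate Δρ/ρ₀ = −αΔT + βΔS across each adjacent pair:
  67–155 m: −αΔT+βΔS = −(1.1 × 10⁻⁴)(+5.1)+(7.1 × 10⁻⁴)(+16.85) = 0.011 → stable
  155–174 m: −αΔT+βΔS = −(1.1 × 10⁻⁴)(-1.8)+(7.1 × 10⁻⁴)(-14.16) = -9.9 × 10⁻³ → UNSTABLE
  174–243 m: −αΔT+βΔS = −(1.1 × 10⁻⁴)(+3.9)+(7.1 × 10⁻⁴)(+22.72) = 0.016 → stable
The 155–174 m interval has Δρ < 0: lighter water underlies denser water.

155–174 m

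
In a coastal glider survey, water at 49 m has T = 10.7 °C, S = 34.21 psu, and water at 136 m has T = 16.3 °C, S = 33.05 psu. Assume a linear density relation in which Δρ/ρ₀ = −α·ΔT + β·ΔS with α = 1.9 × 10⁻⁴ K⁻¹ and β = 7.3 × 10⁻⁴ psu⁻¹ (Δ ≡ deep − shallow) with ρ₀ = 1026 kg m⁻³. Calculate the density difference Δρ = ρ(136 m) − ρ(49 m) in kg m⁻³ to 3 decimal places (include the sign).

ΔT = +5.6 K, ΔS = -1.16 psu (deep − shallow).
Δρ/ρ₀ = −(1.9 × 10⁻⁴)(+5.6) + (7.3 × 10⁻⁴)(-1.16) = -1.9108 × 10⁻³.
Δρ = 1026 × (-1.9108 × 10⁻³) = -1.960 kg m⁻³.
Negative Δρ: lighter below, statically unstable.

-1.960 kg m⁻³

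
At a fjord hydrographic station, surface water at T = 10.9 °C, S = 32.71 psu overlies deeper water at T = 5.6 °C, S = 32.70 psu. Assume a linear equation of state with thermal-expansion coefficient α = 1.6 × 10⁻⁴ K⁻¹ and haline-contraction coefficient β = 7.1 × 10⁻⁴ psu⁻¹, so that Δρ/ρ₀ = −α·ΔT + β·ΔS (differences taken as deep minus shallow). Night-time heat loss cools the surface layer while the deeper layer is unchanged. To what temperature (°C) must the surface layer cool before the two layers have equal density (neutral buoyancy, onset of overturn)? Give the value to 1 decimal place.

5.6 °C

Neutral buoyancy requires Δρ = 0, i.e. −α(T_deep − T_surf′) + β(S_deep − S_surf) = 0.
T_surf′ = T_deep − (β/α)·ΔS = 5.6 − (7.1 × 10⁻⁴/1.6 × 10⁻⁴)·(-0.01) = 5.644 °C.
Cooling required: 10.9 − (5.644) = 5.256 °C.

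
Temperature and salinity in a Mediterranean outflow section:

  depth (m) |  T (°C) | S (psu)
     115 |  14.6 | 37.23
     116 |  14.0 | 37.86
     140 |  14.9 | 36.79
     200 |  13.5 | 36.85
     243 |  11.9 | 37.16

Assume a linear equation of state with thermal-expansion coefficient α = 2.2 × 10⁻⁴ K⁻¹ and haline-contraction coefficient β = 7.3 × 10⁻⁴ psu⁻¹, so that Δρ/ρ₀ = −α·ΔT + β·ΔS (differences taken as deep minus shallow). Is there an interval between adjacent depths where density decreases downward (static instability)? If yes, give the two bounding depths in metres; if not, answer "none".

116–140 m

Evaluate Δρ/ρ₀ = −αΔT + βΔS across each adjacent pair:
  115–116 m: −αΔT+βΔS = −(2.2 × 10⁻⁴)(-0.6)+(7.3 × 10⁻⁴)(+0.63) = 5.9 × 10⁻⁴ → stable
  116–140 m: −αΔT+βΔS = −(2.2 × 10⁻⁴)(+0.9)+(7.3 × 10⁻⁴)(-1.07) = -9.8 × 10⁻⁴ → UNSTABLE
  140–200 m: −αΔT+βΔS = −(2.2 × 10⁻⁴)(-1.4)+(7.3 × 10⁻⁴)(+0.06) = 3.5 × 10⁻⁴ → stable
  200–243 m: −αΔT+βΔS = −(2.2 × 10⁻⁴)(-1.6)+(7.3 × 10⁻⁴)(+0.31) = 5.8 × 10⁻⁴ → stable
The 116–140 m interval has Δρ < 0: lighter water underlies denser water.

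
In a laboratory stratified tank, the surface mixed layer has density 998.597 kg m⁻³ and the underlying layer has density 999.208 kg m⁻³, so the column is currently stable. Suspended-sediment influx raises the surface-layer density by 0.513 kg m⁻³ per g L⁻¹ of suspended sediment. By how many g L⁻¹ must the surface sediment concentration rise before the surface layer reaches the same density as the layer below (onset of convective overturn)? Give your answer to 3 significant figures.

1.19 g L⁻¹

Density deficit of the surface layer: 999.208 − 998.597 = 0.611 kg m⁻³.
Required change = 0.611 / 0.513 = 1.19 g L⁻¹.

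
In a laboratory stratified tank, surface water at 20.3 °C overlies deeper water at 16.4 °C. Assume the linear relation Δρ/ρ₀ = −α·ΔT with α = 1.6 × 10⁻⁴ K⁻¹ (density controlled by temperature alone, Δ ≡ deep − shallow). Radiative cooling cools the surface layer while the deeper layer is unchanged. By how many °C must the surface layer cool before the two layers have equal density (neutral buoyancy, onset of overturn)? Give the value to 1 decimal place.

With temperature the only control, equal density requires T_surf′ = T_deep.
T_surf′ = 16.4 °C.
Cooling required: 20.3 − 16.4 = 3.9 °C.

3.9 °C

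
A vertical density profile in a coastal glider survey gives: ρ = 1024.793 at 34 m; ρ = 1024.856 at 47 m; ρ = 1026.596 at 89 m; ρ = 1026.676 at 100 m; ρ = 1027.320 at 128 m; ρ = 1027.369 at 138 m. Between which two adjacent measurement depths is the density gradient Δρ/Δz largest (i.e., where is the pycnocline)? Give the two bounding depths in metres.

Compute the density gradient over each adjacent pair:
  34–47 m: Δρ/Δz = 0.063/13 = 4.8 × 10⁻³ kg m⁻⁴
  47–89 m: Δρ/Δz = 1.740/42 = 0.041 kg m⁻⁴
  89–100 m: Δρ/Δz = 0.080/11 = 7.3 × 10⁻³ kg m⁻⁴
  100–128 m: Δρ/Δz = 0.644/28 = 0.023 kg m⁻⁴
  128–138 m: Δρ/Δz = 0.049/10 = 4.9 × 10⁻³ kg m⁻⁴
The largest gradient is in the 47–89 m interval — the pycnocline.

47–89 m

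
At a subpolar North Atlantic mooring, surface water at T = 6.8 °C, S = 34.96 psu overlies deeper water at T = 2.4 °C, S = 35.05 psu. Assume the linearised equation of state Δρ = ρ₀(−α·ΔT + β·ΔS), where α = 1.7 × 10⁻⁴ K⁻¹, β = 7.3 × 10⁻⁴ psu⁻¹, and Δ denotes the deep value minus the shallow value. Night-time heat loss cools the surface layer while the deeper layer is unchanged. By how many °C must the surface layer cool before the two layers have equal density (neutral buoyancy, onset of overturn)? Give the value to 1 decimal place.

Neutral buoyancy requires Δρ = 0, i.e. −α(T_deep − T_surf′) + β(S_deep − S_surf) = 0.
T_surf′ = T_deep − (β/α)·ΔS = 2.4 − (7.3 × 10⁻⁴/1.7 × 10⁻⁴)·(+0.09) = 2.014 °C.
Cooling required: 6.8 − (2.014) = 4.786 °C.

4.8 °C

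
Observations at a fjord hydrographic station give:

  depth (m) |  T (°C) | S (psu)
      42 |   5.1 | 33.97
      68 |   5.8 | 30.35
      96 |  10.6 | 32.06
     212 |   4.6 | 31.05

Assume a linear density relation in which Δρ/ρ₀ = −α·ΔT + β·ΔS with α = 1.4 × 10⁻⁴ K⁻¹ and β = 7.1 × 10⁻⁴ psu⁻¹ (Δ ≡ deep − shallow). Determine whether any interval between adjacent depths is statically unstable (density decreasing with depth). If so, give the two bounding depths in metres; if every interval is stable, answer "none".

Evaluate Δρ/ρ₀ = −αΔT + βΔS across each adjacent pair:
  42–68 m: −αΔT+βΔS = −(1.4 × 10⁻⁴)(+0.7)+(7.1 × 10⁻⁴)(-3.62) = -2.7 × 10⁻³ → UNSTABLE
  68–96 m: −αΔT+βΔS = −(1.4 × 10⁻⁴)(+4.8)+(7.1 × 10⁻⁴)(+1.71) = 5.4 × 10⁻⁴ → stable
  96–212 m: −αΔT+βΔS = −(1.4 × 10⁻⁴)(-6.0)+(7.1 × 10⁻⁴)(-1.01) = 1.2 × 10⁻⁴ → stable
The 42–68 m interval has Δρ < 0: lighter water underlies denser water.

42–68 m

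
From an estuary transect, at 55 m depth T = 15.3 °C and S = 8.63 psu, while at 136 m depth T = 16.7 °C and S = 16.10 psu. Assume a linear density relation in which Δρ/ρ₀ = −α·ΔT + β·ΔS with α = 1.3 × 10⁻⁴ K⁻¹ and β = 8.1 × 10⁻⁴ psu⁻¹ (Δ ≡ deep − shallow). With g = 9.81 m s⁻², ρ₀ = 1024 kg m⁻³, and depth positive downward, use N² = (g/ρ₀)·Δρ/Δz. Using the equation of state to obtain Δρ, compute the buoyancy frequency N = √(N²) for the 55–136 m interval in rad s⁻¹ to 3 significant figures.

ΔT = +1.4 K, ΔS = +7.47 psu (deep − shallow).
Δρ/ρ₀ = −αΔT + βΔS = -1.82 × 10⁻⁴ + 6.0507 × 10⁻³ = 5.8687 × 10⁻³, so Δρ ≈ 6.010 kg m⁻³.
N² = (g/ρ₀)·Δρ/Δz = g·(Δρ/ρ₀)/Δz = 9.81 × 5.8687 × 10⁻³ / 81 = 7.1076 × 10⁻⁴ s⁻².
N = √(7.1076 × 10⁻⁴) = 0.026660 rad s⁻¹ ≈ 0.0267 rad s⁻¹.

0.0267 rad s⁻¹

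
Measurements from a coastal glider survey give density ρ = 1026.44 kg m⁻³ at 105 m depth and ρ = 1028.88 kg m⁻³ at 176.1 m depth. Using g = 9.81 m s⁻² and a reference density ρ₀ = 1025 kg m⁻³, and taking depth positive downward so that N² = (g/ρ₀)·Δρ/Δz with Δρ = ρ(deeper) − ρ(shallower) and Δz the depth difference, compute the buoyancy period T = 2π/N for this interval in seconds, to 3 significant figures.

Δρ = 1028.88 − 1026.44 = 2.44 kg m⁻³ over Δz = 176.1 − 105 = 71.1 m.
N² = (9.81/1025) × (2.44/71.1) = 3.2845 × 10⁻⁴ s⁻².
N = √(3.2845 × 10⁻⁴) = 0.018123 rad s⁻¹, so T = 2π/N = 346.70 s ≈ 347 s.

347 s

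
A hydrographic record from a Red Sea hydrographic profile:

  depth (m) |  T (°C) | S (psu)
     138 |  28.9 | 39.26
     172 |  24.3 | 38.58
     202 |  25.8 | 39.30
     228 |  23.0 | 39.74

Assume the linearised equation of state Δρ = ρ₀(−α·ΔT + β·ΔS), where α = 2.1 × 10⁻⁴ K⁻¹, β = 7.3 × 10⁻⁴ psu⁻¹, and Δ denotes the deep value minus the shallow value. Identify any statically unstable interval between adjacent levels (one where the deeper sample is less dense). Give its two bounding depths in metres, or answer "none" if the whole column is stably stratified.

Evaluate Δρ/ρ₀ = −αΔT + βΔS across each adjacent pair:
  138–172 m: −αΔT+βΔS = −(2.1 × 10⁻⁴)(-4.6)+(7.3 × 10⁻⁴)(-0.68) = 4.7 × 10⁻⁴ → stable
  172–202 m: −αΔT+βΔS = −(2.1 × 10⁻⁴)(+1.5)+(7.3 × 10⁻⁴)(+0.72) = 2.1 × 10⁻⁴ → stable
  202–228 m: −αΔT+βΔS = −(2.1 × 10⁻⁴)(-2.8)+(7.3 × 10⁻⁴)(+0.44) = 9.1 × 10⁻⁴ → stable
Every interval has Δρ > 0: the column is stably stratified throughout.

none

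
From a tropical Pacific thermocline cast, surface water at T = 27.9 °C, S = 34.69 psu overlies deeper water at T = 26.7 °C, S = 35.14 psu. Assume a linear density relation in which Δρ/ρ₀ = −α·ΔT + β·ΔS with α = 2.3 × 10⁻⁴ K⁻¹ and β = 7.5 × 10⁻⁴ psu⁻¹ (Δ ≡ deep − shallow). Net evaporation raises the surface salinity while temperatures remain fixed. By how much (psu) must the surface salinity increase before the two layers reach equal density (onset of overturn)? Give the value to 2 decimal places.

Neutral buoyancy requires −α(T_deep − T_surf) + β(S_deep − S_surf′) = 0.
S_surf′ = S_deep − (α/β)·ΔT = 35.14 − (2.3 × 10⁻⁴/7.5 × 10⁻⁴)·(-1.2) = 35.5080 psu.
Increase required: 35.5080 − 34.69 = 0.8180 psu.

0.82 psu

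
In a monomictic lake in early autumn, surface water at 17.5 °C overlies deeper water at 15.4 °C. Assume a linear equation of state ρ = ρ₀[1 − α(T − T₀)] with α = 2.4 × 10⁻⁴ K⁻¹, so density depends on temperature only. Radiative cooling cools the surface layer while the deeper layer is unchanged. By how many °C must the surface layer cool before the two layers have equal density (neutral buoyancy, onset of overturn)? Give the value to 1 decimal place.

With temperature the only control, equal density requires T_surf′ = T_deep.
T_surf′ = 15.4 °C.
Cooling required: 17.5 − 15.4 = 2.1 °C.

2.1 °C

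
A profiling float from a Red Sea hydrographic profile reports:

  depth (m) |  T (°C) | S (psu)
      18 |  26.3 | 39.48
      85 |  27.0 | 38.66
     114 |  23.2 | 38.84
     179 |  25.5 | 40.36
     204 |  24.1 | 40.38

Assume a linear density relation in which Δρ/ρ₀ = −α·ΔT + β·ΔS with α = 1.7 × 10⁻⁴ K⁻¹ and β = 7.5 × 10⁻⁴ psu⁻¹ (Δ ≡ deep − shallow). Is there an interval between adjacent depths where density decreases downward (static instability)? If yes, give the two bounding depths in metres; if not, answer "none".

Evaluate Δρ/ρ₀ = −αΔT + βΔS across each adjacent pair:
  18–85 m: −αΔT+βΔS = −(1.7 × 10⁻⁴)(+0.7)+(7.5 × 10⁻⁴)(-0.82) = -7.3 × 10⁻⁴ → UNSTABLE
  85–114 m: −αΔT+βΔS = −(1.7 × 10⁻⁴)(-3.8)+(7.5 × 10⁻⁴)(+0.18) = 7.8 × 10⁻⁴ → stable
  114–179 m: −αΔT+βΔS = −(1.7 × 10⁻⁴)(+2.3)+(7.5 × 10⁻⁴)(+1.52) = 7.5 × 10⁻⁴ → stable
  179–204 m: −αΔT+βΔS = −(1.7 × 10⁻⁴)(-1.4)+(7.5 × 10⁻⁴)(+0.02) = 2.5 × 10⁻⁴ → stable
The 18–85 m interval has Δρ < 0: lighter water underlies denser water.

18–85 m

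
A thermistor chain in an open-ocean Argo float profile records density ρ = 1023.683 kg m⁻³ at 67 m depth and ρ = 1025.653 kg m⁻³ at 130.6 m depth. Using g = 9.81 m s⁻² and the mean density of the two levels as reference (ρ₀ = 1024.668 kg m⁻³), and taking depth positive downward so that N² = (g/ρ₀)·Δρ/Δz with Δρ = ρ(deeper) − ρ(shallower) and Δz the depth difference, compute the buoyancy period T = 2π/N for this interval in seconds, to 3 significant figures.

Δρ = 1025.653 − 1023.683 = 1.970 kg m⁻³ over Δz = 130.6 − 67 = 63.6 m.
N² = (9.81/1024.668) × (1.970/63.6) = 2.9655 × 10⁻⁴ s⁻².
N = √(2.9655 × 10⁻⁴) = 0.017221 rad s⁻¹, so T = 2π/N = 364.86 s ≈ 365 s.

365 s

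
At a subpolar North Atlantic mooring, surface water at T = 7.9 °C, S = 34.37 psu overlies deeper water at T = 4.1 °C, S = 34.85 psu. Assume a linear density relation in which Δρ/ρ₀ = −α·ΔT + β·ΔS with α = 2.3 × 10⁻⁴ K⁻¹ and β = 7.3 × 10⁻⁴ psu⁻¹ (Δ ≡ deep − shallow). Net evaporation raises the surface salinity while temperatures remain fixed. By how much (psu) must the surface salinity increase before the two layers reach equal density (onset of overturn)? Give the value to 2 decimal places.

1.68 psu

Neutral buoyancy requires −α(T_deep − T_surf) + β(S_deep − S_surf′) = 0.
S_surf′ = S_deep − (α/β)·ΔT = 34.85 − (2.3 × 10⁻⁴/7.3 × 10⁻⁴)·(-3.8) = 36.0473 psu.
Increase required: 36.0473 − 34.37 = 1.6773 psu.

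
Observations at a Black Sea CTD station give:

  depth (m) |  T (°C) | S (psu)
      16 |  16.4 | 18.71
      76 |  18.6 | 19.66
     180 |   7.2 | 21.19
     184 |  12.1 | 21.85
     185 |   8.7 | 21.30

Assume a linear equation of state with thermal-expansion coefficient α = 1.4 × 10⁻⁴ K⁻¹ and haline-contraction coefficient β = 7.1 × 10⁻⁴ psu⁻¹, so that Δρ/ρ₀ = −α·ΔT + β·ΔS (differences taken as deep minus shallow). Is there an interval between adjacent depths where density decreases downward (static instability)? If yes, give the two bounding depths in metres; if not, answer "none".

180–184 m

Evaluate Δρ/ρ₀ = −αΔT + βΔS across each adjacent pair:
  16–76 m: −αΔT+βΔS = −(1.4 × 10⁻⁴)(+2.2)+(7.1 × 10⁻⁴)(+0.95) = 3.7 × 10⁻⁴ → stable
  76–180 m: −αΔT+βΔS = −(1.4 × 10⁻⁴)(-11.4)+(7.1 × 10⁻⁴)(+1.53) = 2.7 × 10⁻³ → stable
  180–184 m: −αΔT+βΔS = −(1.4 × 10⁻⁴)(+4.9)+(7.1 × 10⁻⁴)(+0.66) = -2.2 × 10⁻⁴ → UNSTABLE
  184–185 m: −αΔT+βΔS = −(1.4 × 10⁻⁴)(-3.4)+(7.1 × 10⁻⁴)(-0.55) = 8.5 × 10⁻⁵ → stable
The 180–184 m interval has Δρ < 0: lighter water underlies denser water.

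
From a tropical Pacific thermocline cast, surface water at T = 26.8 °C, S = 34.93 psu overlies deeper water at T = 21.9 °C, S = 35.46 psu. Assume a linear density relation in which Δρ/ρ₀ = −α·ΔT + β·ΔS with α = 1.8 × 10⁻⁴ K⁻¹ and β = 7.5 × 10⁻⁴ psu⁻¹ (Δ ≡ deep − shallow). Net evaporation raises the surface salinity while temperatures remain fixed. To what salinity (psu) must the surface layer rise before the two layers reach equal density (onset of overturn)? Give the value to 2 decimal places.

36.64 psu

Neutral buoyancy requires −α(T_deep − T_surf) + β(S_deep − S_surf′) = 0.
S_surf′ = S_deep − (α/β)·ΔT = 35.46 − (1.8 × 10⁻⁴/7.5 × 10⁻⁴)·(-4.9) = 36.6360 psu.
Increase required: 36.6360 − 34.93 = 1.7060 psu.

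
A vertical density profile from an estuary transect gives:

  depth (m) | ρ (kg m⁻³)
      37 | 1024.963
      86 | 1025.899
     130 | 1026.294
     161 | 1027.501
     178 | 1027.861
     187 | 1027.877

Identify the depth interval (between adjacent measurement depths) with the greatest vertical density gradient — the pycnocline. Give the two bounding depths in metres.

130–161 m

Compute the density gradient over each adjacent pair:
  37–86 m: Δρ/Δz = 0.936/49 = 0.019 kg m⁻⁴
  86–130 m: Δρ/Δz = 0.395/44 = 9.0 × 10⁻³ kg m⁻⁴
  130–161 m: Δρ/Δz = 1.207/31 = 0.039 kg m⁻⁴
  161–178 m: Δρ/Δz = 0.360/17 = 0.021 kg m⁻⁴
  178–187 m: Δρ/Δz = 0.016/9 = 1.8 × 10⁻³ kg m⁻⁴
The largest gradient is in the 130–161 m interval — the pycnocline.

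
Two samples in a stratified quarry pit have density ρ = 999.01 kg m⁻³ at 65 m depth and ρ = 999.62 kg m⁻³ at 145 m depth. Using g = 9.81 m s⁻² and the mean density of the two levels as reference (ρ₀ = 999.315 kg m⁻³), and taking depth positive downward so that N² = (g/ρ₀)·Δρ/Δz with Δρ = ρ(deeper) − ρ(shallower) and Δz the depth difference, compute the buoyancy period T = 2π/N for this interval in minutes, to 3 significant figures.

Δρ = 999.62 − 999.01 = 0.61 kg m⁻³ over Δz = 145 − 65 = 80 m.
N² = (9.81/999.315) × (0.61/80) = 7.4853 × 10⁻⁵ s⁻².
N = √(7.4853 × 10⁻⁵) = 8.6518 × 10⁻³ rad s⁻¹, so T = 2π/N = 726.23 s = 12.104 min ≈ 12.1 min.

12.1 min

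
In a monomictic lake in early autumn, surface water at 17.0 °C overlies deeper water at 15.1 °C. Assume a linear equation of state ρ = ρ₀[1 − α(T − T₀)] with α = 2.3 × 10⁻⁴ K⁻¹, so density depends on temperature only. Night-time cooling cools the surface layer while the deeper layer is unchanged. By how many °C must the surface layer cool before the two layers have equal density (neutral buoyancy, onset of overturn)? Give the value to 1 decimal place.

1.9 °C

With temperature the only control, equal density requires T_surf′ = T_deep.
T_surf′ = 15.1 °C.
Cooling required: 17.0 − 15.1 = 1.9 °C.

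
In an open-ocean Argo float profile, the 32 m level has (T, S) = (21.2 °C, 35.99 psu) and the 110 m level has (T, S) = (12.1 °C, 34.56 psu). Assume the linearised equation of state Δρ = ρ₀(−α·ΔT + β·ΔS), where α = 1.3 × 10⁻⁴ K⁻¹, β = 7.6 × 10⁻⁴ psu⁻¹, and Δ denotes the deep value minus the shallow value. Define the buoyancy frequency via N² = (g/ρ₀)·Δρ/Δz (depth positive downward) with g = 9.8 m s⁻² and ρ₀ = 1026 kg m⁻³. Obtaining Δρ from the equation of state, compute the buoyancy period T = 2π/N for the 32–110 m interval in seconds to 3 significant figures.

ΔT = -9.1 K, ΔS = -1.43 psu (deep − shallow).
Δρ/ρ₀ = −αΔT + βΔS = 1.183 × 10⁻³ − 1.0868 × 10⁻³ = 9.62 × 10⁻⁵, so Δρ ≈ 0.09870 kg m⁻³.
N² = (g/ρ₀)·Δρ/Δz = g·(Δρ/ρ₀)/Δz = 9.8 × 9.62 × 10⁻⁵ / 78 = 1.2087 × 10⁻⁵ s⁻².
N = √(1.2087 × 10⁻⁵) = 3.4766 × 10⁻³ rad s⁻¹ → T = 2π/N = 1.8073 × 10³ s ≈ 1.81 × 10³ s.

1.81 × 10³ s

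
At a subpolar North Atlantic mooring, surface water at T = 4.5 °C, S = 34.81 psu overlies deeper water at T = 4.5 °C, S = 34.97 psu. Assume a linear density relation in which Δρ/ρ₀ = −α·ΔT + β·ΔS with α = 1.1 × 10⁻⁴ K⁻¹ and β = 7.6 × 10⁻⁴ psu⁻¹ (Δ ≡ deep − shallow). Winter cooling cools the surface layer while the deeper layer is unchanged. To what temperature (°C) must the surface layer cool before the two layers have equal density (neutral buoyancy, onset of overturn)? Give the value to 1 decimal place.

Neutral buoyancy requires Δρ = 0, i.e. −α(T_deep − T_surf′) + β(S_deep − S_surf) = 0.
T_surf′ = T_deep − (β/α)·ΔS = 4.5 − (7.6 × 10⁻⁴/1.1 × 10⁻⁴)·(+0.16) = 3.395 °C.
Cooling required: 4.5 − (3.395) = 1.105 °C.

3.4 °C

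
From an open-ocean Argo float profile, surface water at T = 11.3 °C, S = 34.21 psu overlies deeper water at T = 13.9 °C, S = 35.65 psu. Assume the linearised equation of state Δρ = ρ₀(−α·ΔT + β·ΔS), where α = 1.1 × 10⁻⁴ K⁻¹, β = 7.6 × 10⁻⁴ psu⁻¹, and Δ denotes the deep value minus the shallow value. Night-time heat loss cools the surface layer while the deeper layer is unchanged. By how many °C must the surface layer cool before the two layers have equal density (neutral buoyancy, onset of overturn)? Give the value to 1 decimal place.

Neutral buoyancy requires Δρ = 0, i.e. −α(T_deep − T_surf′) + β(S_deep − S_surf) = 0.
T_surf′ = T_deep − (β/α)·ΔS = 13.9 − (7.6 × 10⁻⁴/1.1 × 10⁻⁴)·(+1.44) = 3.951 °C.
Cooling required: 11.3 − (3.951) = 7.349 °C.

7.3 °C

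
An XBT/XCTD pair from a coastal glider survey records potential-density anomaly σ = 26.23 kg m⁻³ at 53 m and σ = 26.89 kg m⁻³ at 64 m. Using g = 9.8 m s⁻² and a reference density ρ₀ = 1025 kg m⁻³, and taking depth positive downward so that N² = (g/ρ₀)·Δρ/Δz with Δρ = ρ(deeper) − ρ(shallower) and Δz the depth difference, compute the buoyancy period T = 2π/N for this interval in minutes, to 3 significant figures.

4.37 min

Δρ = 1026.89 − 1026.23 = 0.66 kg m⁻³ over Δz = 64 − 53 = 11 m.
N² = (9.8/1025) × (0.66/11) = 5.7366 × 10⁻⁴ s⁻².
N = √(5.7366 × 10⁻⁴) = 0.023951 rad s⁻¹, so T = 2π/N = 262.33 s = 4.3722 min ≈ 4.37 min.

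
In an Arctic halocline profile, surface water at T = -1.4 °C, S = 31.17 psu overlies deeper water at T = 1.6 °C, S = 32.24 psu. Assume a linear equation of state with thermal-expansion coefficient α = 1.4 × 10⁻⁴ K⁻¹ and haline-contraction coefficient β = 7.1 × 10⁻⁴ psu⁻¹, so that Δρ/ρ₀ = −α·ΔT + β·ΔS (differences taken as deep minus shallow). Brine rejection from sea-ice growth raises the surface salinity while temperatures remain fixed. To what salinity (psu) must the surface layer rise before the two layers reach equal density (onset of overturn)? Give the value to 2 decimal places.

Neutral buoyancy requires −α(T_deep − T_surf) + β(S_deep − S_surf′) = 0.
S_surf′ = S_deep − (α/β)·ΔT = 32.24 − (1.4 × 10⁻⁴/7.1 × 10⁻⁴)·(+3.0) = 31.6485 psu.
Increase required: 31.6485 − 31.17 = 0.4785 psu.

31.65 psu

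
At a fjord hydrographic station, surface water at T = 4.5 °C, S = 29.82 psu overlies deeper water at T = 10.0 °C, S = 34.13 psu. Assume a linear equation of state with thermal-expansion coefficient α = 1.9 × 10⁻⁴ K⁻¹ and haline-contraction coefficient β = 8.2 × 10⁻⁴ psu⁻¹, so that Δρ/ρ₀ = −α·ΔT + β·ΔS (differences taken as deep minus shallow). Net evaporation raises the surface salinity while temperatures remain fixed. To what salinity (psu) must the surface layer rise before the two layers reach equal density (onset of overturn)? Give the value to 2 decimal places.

32.86 psu

Neutral buoyancy requires −α(T_deep − T_surf) + β(S_deep − S_surf′) = 0.
S_surf′ = S_deep − (α/β)·ΔT = 34.13 − (1.9 × 10⁻⁴/8.2 × 10⁻⁴)·(+5.5) = 32.8556 psu.
Increase required: 32.8556 − 29.82 = 3.0356 psu.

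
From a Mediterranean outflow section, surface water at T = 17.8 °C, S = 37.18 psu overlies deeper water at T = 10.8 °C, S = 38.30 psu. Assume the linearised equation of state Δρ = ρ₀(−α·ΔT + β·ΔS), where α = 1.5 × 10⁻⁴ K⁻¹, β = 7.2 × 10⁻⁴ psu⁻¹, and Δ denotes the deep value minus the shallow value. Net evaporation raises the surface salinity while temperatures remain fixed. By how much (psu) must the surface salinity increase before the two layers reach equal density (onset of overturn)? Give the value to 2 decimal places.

Neutral buoyancy requires −α(T_deep − T_surf) + β(S_deep − S_surf′) = 0.
S_surf′ = S_deep − (α/β)·ΔT = 38.30 − (1.5 × 10⁻⁴/7.2 × 10⁻⁴)·(-7.0) = 39.7583 psu.
Increase required: 39.7583 − 37.18 = 2.5783 psu.

2.58 psu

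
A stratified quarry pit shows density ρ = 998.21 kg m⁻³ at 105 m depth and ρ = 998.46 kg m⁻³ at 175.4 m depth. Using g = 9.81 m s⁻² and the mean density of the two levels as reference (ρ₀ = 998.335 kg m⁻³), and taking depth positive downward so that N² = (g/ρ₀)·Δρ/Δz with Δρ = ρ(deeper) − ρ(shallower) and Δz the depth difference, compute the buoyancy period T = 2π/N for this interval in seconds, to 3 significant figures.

Δρ = 998.46 − 998.21 = 0.25 kg m⁻³ over Δz = 175.4 − 105 = 70.4 m.
N² = (9.81/998.335) × (0.25/70.4) = 3.4895 × 10⁻⁵ s⁻².
N = √(3.4895 × 10⁻⁵) = 5.9072 × 10⁻³ rad s⁻¹, so T = 2π/N = 1.0636 × 10³ s ≈ 1.06 × 10³ s.

1.06 × 10³ s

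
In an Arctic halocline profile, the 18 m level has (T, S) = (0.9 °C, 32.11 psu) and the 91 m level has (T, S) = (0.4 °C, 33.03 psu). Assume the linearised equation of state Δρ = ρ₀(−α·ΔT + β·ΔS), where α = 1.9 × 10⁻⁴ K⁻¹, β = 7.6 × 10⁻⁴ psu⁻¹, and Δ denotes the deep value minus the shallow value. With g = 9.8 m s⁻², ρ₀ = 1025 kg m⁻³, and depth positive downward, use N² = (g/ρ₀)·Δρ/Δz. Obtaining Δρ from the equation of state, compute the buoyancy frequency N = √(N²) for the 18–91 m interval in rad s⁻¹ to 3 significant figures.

ΔT = -0.5 K, ΔS = +0.92 psu (deep − shallow).
Δρ/ρ₀ = −αΔT + βΔS = 9.50 × 10⁻⁵ + 6.992 × 10⁻⁴ = 7.942 × 10⁻⁴, so Δρ ≈ 0.8141 kg m⁻³.
N² = (g/ρ₀)·Δρ/Δz = g·(Δρ/ρ₀)/Δz = 9.8 × 7.942 × 10⁻⁴ / 73 = 1.0662 × 10⁻⁴ s⁻².
N = √(1.0662 × 10⁻⁴) = 0.010326 rad s⁻¹ ≈ 0.0103 rad s⁻¹.

0.0103 rad s⁻¹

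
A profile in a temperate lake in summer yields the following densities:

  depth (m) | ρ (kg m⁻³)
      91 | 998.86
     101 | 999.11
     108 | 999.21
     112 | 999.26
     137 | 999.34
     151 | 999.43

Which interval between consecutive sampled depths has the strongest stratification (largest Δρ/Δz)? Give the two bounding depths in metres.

Compute the density gradient over each adjacent pair:
  91–101 m: Δρ/Δz = 0.25/10 = 0.025 kg m⁻⁴
  101–108 m: Δρ/Δz = 0.10/7 = 0.014 kg m⁻⁴
  108–112 m: Δρ/Δz = 0.05/4 = 0.013 kg m⁻⁴
  112–137 m: Δρ/Δz = 0.08/25 = 3.2 × 10⁻³ kg m⁻⁴
  137–151 m: Δρ/Δz = 0.09/14 = 6.4 × 10⁻³ kg m⁻⁴
The largest gradient is in the 91–101 m interval — the pycnocline.

91–101 m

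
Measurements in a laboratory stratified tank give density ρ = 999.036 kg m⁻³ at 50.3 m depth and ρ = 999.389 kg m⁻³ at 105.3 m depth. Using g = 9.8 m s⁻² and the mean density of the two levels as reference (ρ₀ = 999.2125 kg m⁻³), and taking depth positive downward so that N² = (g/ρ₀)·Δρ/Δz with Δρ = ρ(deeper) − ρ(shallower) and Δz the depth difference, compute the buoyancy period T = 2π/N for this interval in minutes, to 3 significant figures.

13.2 min

Δρ = 999.389 − 999.036 = 0.353 kg m⁻³ over Δz = 105.3 − 50.3 = 55 m.
N² = (9.8/999.2125) × (0.353/55) = 6.2948 × 10⁻⁵ s⁻².
N = √(6.2948 × 10⁻⁵) = 7.9340 × 10⁻³ rad s⁻¹, so T = 2π/N = 791.93 s = 13.199 min ≈ 13.2 min.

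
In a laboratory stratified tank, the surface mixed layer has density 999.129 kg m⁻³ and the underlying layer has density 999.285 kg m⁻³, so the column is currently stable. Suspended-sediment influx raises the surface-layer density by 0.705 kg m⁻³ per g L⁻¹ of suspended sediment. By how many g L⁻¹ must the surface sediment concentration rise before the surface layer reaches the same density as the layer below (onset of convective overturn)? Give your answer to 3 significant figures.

0.221 g L⁻¹

Density deficit of the surface layer: 999.285 − 999.129 = 0.156 kg m⁻³.
Required change = 0.156 / 0.705 = 0.221 g L⁻¹.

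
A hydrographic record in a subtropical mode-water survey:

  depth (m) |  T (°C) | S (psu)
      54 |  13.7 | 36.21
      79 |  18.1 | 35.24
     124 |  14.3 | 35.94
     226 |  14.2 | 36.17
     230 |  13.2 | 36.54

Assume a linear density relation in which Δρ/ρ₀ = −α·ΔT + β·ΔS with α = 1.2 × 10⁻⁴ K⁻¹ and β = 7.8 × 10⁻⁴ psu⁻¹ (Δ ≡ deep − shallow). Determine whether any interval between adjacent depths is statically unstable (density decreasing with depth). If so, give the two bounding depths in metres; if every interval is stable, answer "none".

Evaluate Δρ/ρ₀ = −αΔT + βΔS across each adjacent pair:
  54–79 m: −αΔT+βΔS = −(1.2 × 10⁻⁴)(+4.4)+(7.8 × 10⁻⁴)(-0.97) = -1.3 × 10⁻³ → UNSTABLE
  79–124 m: −αΔT+βΔS = −(1.2 × 10⁻⁴)(-3.8)+(7.8 × 10⁻⁴)(+0.70) = 1.0 × 10⁻³ → stable
  124–226 m: −αΔT+βΔS = −(1.2 × 10⁻⁴)(-0.1)+(7.8 × 10⁻⁴)(+0.23) = 1.9 × 10⁻⁴ → stable
  226–230 m: −αΔT+βΔS = −(1.2 × 10⁻⁴)(-1.0)+(7.8 × 10⁻⁴)(+0.37) = 4.1 × 10⁻⁴ → stable
The 54–79 m interval has Δρ < 0: lighter water underlies denser water.

54–79 m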